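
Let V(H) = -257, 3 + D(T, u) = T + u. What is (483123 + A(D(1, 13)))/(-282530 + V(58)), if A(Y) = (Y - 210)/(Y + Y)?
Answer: -10628507/6221314 ≈ -1.7084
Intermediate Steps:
D(T, u) = -3 + T + u (D(T, u) = -3 + (T + u) = -3 + T + u)
A(Y) = (-210 + Y)/(2*Y) (A(Y) = (-210 + Y)/((2*Y)) = (-210 + Y)*(1/(2*Y)) = (-210 + Y)/(2*Y))
(483123 + A(D(1, 13)))/(-282530 + V(58)) = (483123 + (-210 + (-3 + 1 + 13))/(2*(-3 + 1 + 13)))/(-282530 - 257) = (483123 + (1/2)*(-210 + 11)/11)/(-282787) = (483123 + (1/2)*(1/11)*(-199))*(-1/282787) = (483123 - 199/22)*(-1/282787) = (10628507/22)*(-1/282787) = -10628507/6221314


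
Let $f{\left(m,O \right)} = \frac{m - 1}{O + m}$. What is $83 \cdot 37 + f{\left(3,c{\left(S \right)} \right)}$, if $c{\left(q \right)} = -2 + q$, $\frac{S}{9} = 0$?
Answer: $3073$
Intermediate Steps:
$S = 0$ ($S = 9 \cdot 0 = 0$)
$f{\left(m,O \right)} = \frac{-1 + m}{O + m}$
$83 \cdot 37 + f{\left(3,c{\left(S \right)} \right)} = 83 \cdot 37 + \frac{-1 + 3}{\left(-2 + 0\right) + 3} = 3071 + \frac{1}{-2 + 3} \cdot 2 = 3071 + 1^{-1} \cdot 2 = 3071 + 1 \cdot 2 = 3071 + 2 = 3073$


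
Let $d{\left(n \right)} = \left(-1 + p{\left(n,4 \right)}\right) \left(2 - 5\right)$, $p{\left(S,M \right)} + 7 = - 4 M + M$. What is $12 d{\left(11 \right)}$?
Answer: $720$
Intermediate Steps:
$p{\left(S,M \right)} = -7 - 3 M$ ($p{\left(S,M \right)} = -7 + \left(- 4 M + M\right) = -7 - 3 M$)
$d{\left(n \right)} = 60$ ($d{\left(n \right)} = \left(-1 - 19\right) \left(2 - 5\right) = \left(-1 - 19\right) \left(-3\right) = \left(-20\right) \left(-3\right) = 60$)
$12 d{\left(11 \right)} = 12 \cdot 60 = 720$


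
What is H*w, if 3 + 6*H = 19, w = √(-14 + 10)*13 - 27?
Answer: -72 + 208*I/3 ≈ -72.0 + 69.333*I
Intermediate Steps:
w = -27 + 26*I (w = √(-4)*13 - 27 = (2*I)*13 - 27 = 26*I - 27 = -27 + 26*I ≈ -27.0 + 26.0*I)
H = 8/3 (H = -½ + (⅙)*19 = -½ + 19/6 = 8/3 ≈ 2.6667)
H*w = 8*(-27 + 26*I)/3 = -72 + 208*I/3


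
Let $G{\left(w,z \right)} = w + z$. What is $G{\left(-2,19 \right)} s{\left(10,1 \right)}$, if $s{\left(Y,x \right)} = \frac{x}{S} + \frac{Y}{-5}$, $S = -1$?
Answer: $-51$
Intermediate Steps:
$s{\left(Y,x \right)} = - x - \frac{Y}{5}$ ($s{\left(Y,x \right)} = \frac{x}{-1} + \frac{Y}{-5} = x \left(-1\right) + Y \left(- \frac{1}{5}\right) = - x - \frac{Y}{5}$)
$G{\left(-2,19 \right)} s{\left(10,1 \right)} = \left(-2 + 19\right) \left(\left(-1\right) 1 - 2\right) = 17 \left(-1 - 2\right) = 17 \left(-3\right) = -51$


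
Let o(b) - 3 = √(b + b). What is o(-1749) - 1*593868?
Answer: -593865 + I*√3498 ≈ -5.9387e+5 + 59.144*I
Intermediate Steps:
o(b) = 3 + √2*√b (o(b) = 3 + √(b + b) = 3 + √(2*b) = 3 + √2*√b)
o(-1749) - 1*593868 = (3 + √2*√(-1749)) - 1*593868 = (3 + √2*(I*√1749)) - 593868 = (3 + I*√3498) - 593868 = -593865 + I*√3498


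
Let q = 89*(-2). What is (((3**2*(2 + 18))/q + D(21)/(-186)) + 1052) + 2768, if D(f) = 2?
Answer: 31609681/8277 ≈ 3819.0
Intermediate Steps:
q = -178
(((3**2*(2 + 18))/q + D(21)/(-186)) + 1052) + 2768 = (((3**2*(2 + 18))/(-178) + 2/(-186)) + 1052) + 2768 = (((9*20)*(-1/178) + 2*(-1/186)) + 1052) + 2768 = ((180*(-1/178) - 1/93) + 1052) + 2768 = ((-90/89 - 1/93) + 1052) + 2768 = (-8459/8277 + 1052) + 2768 = 8698945/8277 + 2768 = 31609681/8277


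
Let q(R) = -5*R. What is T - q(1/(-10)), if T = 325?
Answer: 649/2 ≈ 324.50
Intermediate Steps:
T - q(1/(-10)) = 325 - (-5)/(-10) = 325 - (-5)*(-1)/10 = 325 - 1*½ = 325 - ½ = 649/2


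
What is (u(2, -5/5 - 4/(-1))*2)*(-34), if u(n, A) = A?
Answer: -204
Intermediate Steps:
(u(2, -5/5 - 4/(-1))*2)*(-34) = ((-5/5 - 4/(-1))*2)*(-34) = ((-5*⅕ - 4*(-1))*2)*(-34) = ((-1 + 4)*2)*(-34) = (3*2)*(-34) = 6*(-34) = -204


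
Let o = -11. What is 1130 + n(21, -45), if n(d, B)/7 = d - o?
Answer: 1354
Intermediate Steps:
n(d, B) = 77 + 7*d (n(d, B) = 7*(d - 1*(-11)) = 7*(d + 11) = 7*(11 + d) = 77 + 7*d)
1130 + n(21, -45) = 1130 + (77 + 7*21) = 1130 + (77 + 147) = 1130 + 224 = 1354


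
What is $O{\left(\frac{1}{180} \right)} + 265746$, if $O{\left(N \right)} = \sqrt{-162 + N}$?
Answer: $265746 + \frac{i \sqrt{145795}}{30} \approx 2.6575 \cdot 10^{5} + 12.728 i$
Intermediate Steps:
$O{\left(\frac{1}{180} \right)} + 265746 = \sqrt{-162 + \frac{1}{180}} + 265746 = \sqrt{- \frac{29159}{180}} + 265746 = \frac{i \sqrt{145795}}{30} + 265746 = 265746 + \frac{i \sqrt{145795}}{30}$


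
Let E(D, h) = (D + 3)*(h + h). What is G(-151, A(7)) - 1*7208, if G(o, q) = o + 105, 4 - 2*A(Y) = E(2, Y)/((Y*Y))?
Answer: -7254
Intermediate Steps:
E(D, h) = 2*h*(3 + D) (E(D, h) = (3 + D)*(2*h) = 2*h*(3 + D))
A(Y) = 2 - 5/Y (A(Y) = 2 - 2*Y*(3 + 2)/(2*(Y*Y)) = 2 - 2*Y*5/(2*(Y²)) = 2 - 10*Y/(2*Y²) = 2 - 5/Y)
G(o, q) = 105 + o
G(-151, A(7)) - 1*7208 = (105 - 151) - 1*7208 = -46 - 7208 = -7254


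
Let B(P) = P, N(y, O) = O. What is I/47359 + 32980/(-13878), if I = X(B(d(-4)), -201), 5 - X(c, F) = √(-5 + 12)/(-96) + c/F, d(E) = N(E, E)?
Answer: -4024717589/1693678059 + √7/4546464 ≈ -2.3763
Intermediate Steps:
d(E) = E
X(c, F) = 5 + √7/96 - c/F (X(c, F) = 5 - (√(-5 + 12)/(-96) + c/F) = 5 - (√7*(-1/96) + c/F) = 5 - (-√7/96 + c/F) = 5 + (√7/96 - c/F) = 5 + √7/96 - c/F)
I = 1001/201 + √7/96 (I = 5 + √7/96 - 1*(-4)/(-201) = 5 + √7/96 - 1*(-4)*(-1/201) = 5 + √7/96 - 4/201 = 1001/201 + √7/96 ≈ 5.0077)
I/47359 + 32980/(-13878) = (1001/201 + √7/96)/47359 + 32980/(-13878) = (1001/201 + √7/96)*(1/47359) + 32980*(-1/13878) = (77/732243 + √7/4546464) - 16490/6939 = -4024717589/1693678059 + √7/4546464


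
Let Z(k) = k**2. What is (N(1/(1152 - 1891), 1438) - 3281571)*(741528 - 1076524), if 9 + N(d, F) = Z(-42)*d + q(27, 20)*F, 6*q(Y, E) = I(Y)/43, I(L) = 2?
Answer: 104798630389218584/95331 ≈ 1.0993e+12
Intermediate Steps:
q(Y, E) = 1/129 (q(Y, E) = (2/43)/6 = (2*(1/43))/6 = (1/6)*(2/43) = 1/129)
N(d, F) = -9 + 1764*d + F/129 (N(d, F) = -9 + ((-42)**2*d + F/129) = -9 + (1764*d + F/129) = -9 + 1764*d + F/129)
(N(1/(1152 - 1891), 1438) - 3281571)*(741528 - 1076524) = ((-9 + 1764/(1152 - 1891) + (1/129)*1438) - 3281571)*(741528 - 1076524) = ((-9 + 1764/(-739) + 1438/129) - 3281571)*(-334996) = ((-9 + 1764*(-1/739) + 1438/129) - 3281571)*(-334996) = ((-9 - 1764/739 + 1438/129) - 3281571)*(-334996) = (-22853/95331 - 3281571)*(-334996) = -312835467854/95331*(-334996) = 104798630389218584/95331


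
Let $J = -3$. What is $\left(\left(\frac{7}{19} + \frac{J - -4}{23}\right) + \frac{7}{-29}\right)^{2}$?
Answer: $\frac{4669921}{160604929} \approx 0.029077$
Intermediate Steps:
$\left(\left(\frac{7}{19} + \frac{J - -4}{23}\right) + \frac{7}{-29}\right)^{2} = \left(\left(\frac{7}{19} + \frac{-3 - -4}{23}\right) + \frac{7}{-29}\right)^{2} = \left(\left(7 \cdot \frac{1}{19} + \left(-3 + 4\right) \frac{1}{23}\right) + 7 \left(- \frac{1}{29}\right)\right)^{2} = \left(\left(\frac{7}{19} + 1 \cdot \frac{1}{23}\right) - \frac{7}{29}\right)^{2} = \left(\left(\frac{7}{19} + \frac{1}{23}\right) - \frac{7}{29}\right)^{2} = \left(\frac{180}{437} - \frac{7}{29}\right)^{2} = \left(\frac{2161}{12673}\right)^{2} = \frac{4669921}{160604929}$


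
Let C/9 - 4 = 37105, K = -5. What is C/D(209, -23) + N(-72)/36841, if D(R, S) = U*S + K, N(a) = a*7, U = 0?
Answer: -1757742363/26315 ≈ -66796.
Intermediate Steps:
C = 333981 (C = 36 + 9*37105 = 36 + 333945 = 333981)
N(a) = 7*a
D(R, S) = -5 (D(R, S) = 0*S - 5 = 0 - 5 = -5)
C/D(209, -23) + N(-72)/36841 = 333981/(-5) + (7*(-72))/36841 = 333981*(-⅕) - 504*1/36841 = -333981/5 - 72/5263 = -1757742363/26315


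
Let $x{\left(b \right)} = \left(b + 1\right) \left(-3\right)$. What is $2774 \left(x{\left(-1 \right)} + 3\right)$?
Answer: $8322$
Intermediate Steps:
$x{\left(b \right)} = -3 - 3 b$ ($x{\left(b \right)} = \left(1 + b\right) \left(-3\right) = -3 - 3 b$)
$2774 \left(x{\left(-1 \right)} + 3\right) = 2774 \left(\left(-3 - -3\right) + 3\right) = 2774 \left(\left(-3 + 3\right) + 3\right) = 2774 \left(0 + 3\right) = 2774 \cdot 3 = 8322$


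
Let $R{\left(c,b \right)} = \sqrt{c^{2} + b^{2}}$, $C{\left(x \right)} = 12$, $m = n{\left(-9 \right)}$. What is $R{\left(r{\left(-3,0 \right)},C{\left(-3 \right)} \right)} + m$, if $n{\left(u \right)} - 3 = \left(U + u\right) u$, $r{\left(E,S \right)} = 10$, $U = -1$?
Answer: $93 + 2 \sqrt{61} \approx 108.62$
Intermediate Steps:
$n{\left(u \right)} = 3 + u \left(-1 + u\right)$ ($n{\left(u \right)} = 3 + \left(-1 + u\right) u = 3 + u \left(-1 + u\right)$)
$m = 93$ ($m = 3 + \left(-9\right)^{2} - -9 = 3 + 81 + 9 = 93$)
$R{\left(c,b \right)} = \sqrt{b^{2} + c^{2}}$
$R{\left(r{\left(-3,0 \right)},C{\left(-3 \right)} \right)} + m = \sqrt{12^{2} + 10^{2}} + 93 = \sqrt{144 + 100} + 93 = \sqrt{244} + 93 = 2 \sqrt{61} + 93 = 93 + 2 \sqrt{61}$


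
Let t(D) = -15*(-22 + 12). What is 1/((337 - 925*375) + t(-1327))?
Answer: -1/346388 ≈ -2.8869e-6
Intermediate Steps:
t(D) = 150 (t(D) = -15*(-10) = 150)
1/((337 - 925*375) + t(-1327)) = 1/((337 - 925*375) + 150) = 1/((337 - 346875) + 150) = 1/(-346538 + 150) = 1/(-346388) = -1/346388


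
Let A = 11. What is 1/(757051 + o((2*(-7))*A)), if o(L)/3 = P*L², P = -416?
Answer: -1/28840517 ≈ -3.4673e-8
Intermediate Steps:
o(L) = -1248*L² (o(L) = 3*(-416*L²) = -1248*L²)
1/(757051 + o((2*(-7))*A)) = 1/(757051 - 1248*((2*(-7))*11)²) = 1/(757051 - 1248*(-14*11)²) = 1/(757051 - 1248*(-154)²) = 1/(757051 - 1248*23716) = 1/(757051 - 29597568) = 1/(-28840517) = -1/28840517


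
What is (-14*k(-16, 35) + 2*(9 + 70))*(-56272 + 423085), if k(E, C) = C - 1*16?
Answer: -39615804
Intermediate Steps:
k(E, C) = -16 + C (k(E, C) = C - 16 = -16 + C)
(-14*k(-16, 35) + 2*(9 + 70))*(-56272 + 423085) = (-14*(-16 + 35) + 2*(9 + 70))*(-56272 + 423085) = (-14*19 + 2*79)*366813 = (-266 + 158)*366813 = -108*366813 = -39615804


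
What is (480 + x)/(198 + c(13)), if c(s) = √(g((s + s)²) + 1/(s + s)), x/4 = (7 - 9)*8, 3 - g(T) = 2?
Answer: 237952/113253 - 416*√78/339759 ≈ 2.0903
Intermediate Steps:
g(T) = 1 (g(T) = 3 - 1*2 = 3 - 2 = 1)
x = -64 (x = 4*((7 - 9)*8) = 4*(-2*8) = 4*(-16) = -64)
c(s) = √(1 + 1/(2*s)) (c(s) = √(1 + 1/(s + s)) = √(1 + 1/(2*s)))
(480 + x)/(198 + c(13)) = (480 - 64)/(198 + √(4 + 2/13)/2) = 416/(198 + √(4 + 2*(1/13))/2) = 416/(198 + √(4 + 2/13)/2) = 416/(198 + √(54/13)/2) = 416/(198 + (3*√78/13)/2) = 416/(198 + 3*√78/26)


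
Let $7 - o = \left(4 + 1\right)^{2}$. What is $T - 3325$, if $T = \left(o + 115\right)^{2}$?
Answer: $6084$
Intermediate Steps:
$o = -18$ ($o = 7 - \left(4 + 1\right)^{2} = 7 - 5^{2} = 7 - 25 = -18$)
$T = 9409$ ($T = \left(-18 + 115\right)^{2} = 97^{2} = 9409$)
$T - 3325 = 9409 - 3325 = 6084$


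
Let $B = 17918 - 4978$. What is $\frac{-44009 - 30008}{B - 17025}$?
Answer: $\frac{74017}{4085} \approx 18.119$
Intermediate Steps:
$B = 12940$
$\frac{-44009 - 30008}{B - 17025} = \frac{-44009 - 30008}{12940 - 17025} = - \frac{74017}{-4085} = \left(-74017\right) \left(- \frac{1}{4085}\right) = \frac{74017}{4085}$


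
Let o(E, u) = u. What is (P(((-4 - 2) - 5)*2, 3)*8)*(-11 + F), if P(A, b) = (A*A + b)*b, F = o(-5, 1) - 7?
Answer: -198696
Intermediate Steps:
F = -6 (F = 1 - 7 = -6)
P(A, b) = b*(b + A**2) (P(A, b) = (A**2 + b)*b = (b + A**2)*b = b*(b + A**2))
(P(((-4 - 2) - 5)*2, 3)*8)*(-11 + F) = ((3*(3 + (((-4 - 2) - 5)*2)**2))*8)*(-11 - 6) = ((3*(3 + ((-6 - 5)*2)**2))*8)*(-17) = ((3*(3 + (-11*2)**2))*8)*(-17) = ((3*(3 + (-22)**2))*8)*(-17) = ((3*(3 + 484))*8)*(-17) = ((3*487)*8)*(-17) = (1461*8)*(-17) = 11688*(-17) = -198696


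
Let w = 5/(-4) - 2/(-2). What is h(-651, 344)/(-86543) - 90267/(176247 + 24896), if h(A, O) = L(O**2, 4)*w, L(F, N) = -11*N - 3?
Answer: -31257361645/69630074596 ≈ -0.44891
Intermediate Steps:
L(F, N) = -3 - 11*N
w = -1/4 (w = 5*(-1/4) - 2*(-1/2) = -5/4 + 1 = -1/4 ≈ -0.25000)
h(A, O) = 47/4 (h(A, O) = (-3 - 11*4)*(-1/4) = (-3 - 44)*(-1/4) = -47*(-1/4) = 47/4)
h(-651, 344)/(-86543) - 90267/(176247 + 24896) = (47/4)/(-86543) - 90267/(176247 + 24896) = (47/4)*(-1/86543) - 90267/201143 = -47/346172 - 90267*1/201143 = -47/346172 - 90267/201143 = -31257361645/69630074596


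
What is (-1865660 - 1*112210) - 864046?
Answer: -2841916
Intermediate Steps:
(-1865660 - 1*112210) - 864046 = (-1865660 - 112210) - 864046 = -1977870 - 864046 = -2841916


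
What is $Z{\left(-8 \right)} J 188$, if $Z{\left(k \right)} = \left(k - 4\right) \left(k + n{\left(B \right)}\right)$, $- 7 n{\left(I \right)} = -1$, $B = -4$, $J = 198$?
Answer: $\frac{24567840}{7} \approx 3.5097 \cdot 10^{6}$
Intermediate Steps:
$n{\left(I \right)} = \frac{1}{7}$ ($n{\left(I \right)} = \left(- \frac{1}{7}\right) \left(-1\right) = \frac{1}{7}$)
$Z{\left(k \right)} = \left(-4 + k\right) \left(\frac{1}{7} + k\right)$ ($Z{\left(k \right)} = \left(k - 4\right) \left(k + \frac{1}{7}\right) = \left(k - 4\right) \left(\frac{1}{7} + k\right) = \left(-4 + k\right) \left(\frac{1}{7} + k\right)$)
$Z{\left(-8 \right)} J 188 = \left(- \frac{4}{7} + \left(-8\right)^{2} - - \frac{216}{7}\right) 198 \cdot 188 = \left(- \frac{4}{7} + 64 + \frac{216}{7}\right) 198 \cdot 188 = \frac{660}{7} \cdot 198 \cdot 188 = \frac{130680}{7} \cdot 188 = \frac{24567840}{7}$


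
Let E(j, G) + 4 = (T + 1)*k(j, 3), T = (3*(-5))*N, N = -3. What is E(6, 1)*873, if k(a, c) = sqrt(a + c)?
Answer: 116982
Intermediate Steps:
T = 45 (T = (3*(-5))*(-3) = -15*(-3) = 45)
E(j, G) = -4 + 46*sqrt(3 + j) (E(j, G) = -4 + (45 + 1)*sqrt(j + 3) = -4 + 46*sqrt(3 + j))
E(6, 1)*873 = (-4 + 46*sqrt(3 + 6))*873 = (-4 + 46*sqrt(9))*873 = (-4 + 46*3)*873 = (-4 + 138)*873 = 134*873 = 116982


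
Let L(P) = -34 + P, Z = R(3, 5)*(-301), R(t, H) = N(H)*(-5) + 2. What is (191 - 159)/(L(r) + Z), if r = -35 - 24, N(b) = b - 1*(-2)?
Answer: 2/615 ≈ 0.0032520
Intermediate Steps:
N(b) = 2 + b (N(b) = b + 2 = 2 + b)
r = -59
R(t, H) = -8 - 5*H (R(t, H) = (2 + H)*(-5) + 2 = (-10 - 5*H) + 2 = -8 - 5*H)
Z = 9933 (Z = (-8 - 5*5)*(-301) = (-8 - 25)*(-301) = -33*(-301) = 9933)
(191 - 159)/(L(r) + Z) = (191 - 159)/((-34 - 59) + 9933) = 32/(-93 + 9933) = 32/9840 = 32*(1/9840) = 2/615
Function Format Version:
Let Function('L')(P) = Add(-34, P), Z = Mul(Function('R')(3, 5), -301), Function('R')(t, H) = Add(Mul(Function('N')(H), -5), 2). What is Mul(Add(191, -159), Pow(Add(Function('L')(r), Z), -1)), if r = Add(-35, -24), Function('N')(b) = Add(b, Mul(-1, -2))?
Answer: Rational(2, 615) ≈ 0.0032520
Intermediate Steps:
Function('N')(b) = Add(2, b) (Function('N')(b) = Add(b, 2) = Add(2, b))
r = -59
Function('R')(t, H) = Add(-8, Mul(-5, H)) (Function('R')(t, H) = Add(Mul(Add(2, H), -5), 2) = Add(Add(-10, Mul(-5, H)), 2) = Add(-8, Mul(-5, H)))
Z = 9933 (Z = Mul(Add(-8, Mul(-5, 5)), -301) = Mul(Add(-8, -25), -301) = Mul(-33, -301) = 9933)
Mul(Add(191, -159), Pow(Add(Function('L')(r), Z), -1)) = Mul(Add(191, -159), Pow(Add(Add(-34, -59), 9933), -1)) = Mul(32, Pow(Add(-93, 9933), -1)) = Mul(32, Pow(9840, -1)) = Mul(32, Rational(1, 9840)) = Rational(2, 615)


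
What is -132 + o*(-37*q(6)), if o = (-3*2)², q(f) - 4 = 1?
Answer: -6792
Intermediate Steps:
q(f) = 5 (q(f) = 4 + 1 = 5)
o = 36 (o = (-6)² = 36)
-132 + o*(-37*q(6)) = -132 + 36*(-37*5) = -132 + 36*(-185) = -132 - 6660 = -6792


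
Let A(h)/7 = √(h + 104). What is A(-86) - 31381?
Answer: -31381 + 21*√2 ≈ -31351.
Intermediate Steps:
A(h) = 7*√(104 + h) (A(h) = 7*√(h + 104) = 7*√(104 + h))
A(-86) - 31381 = 7*√(104 - 86) - 31381 = 7*√18 - 31381 = 7*(3*√2) - 31381 = 21*√2 - 31381 = -31381 + 21*√2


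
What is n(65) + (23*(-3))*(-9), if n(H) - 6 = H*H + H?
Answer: 4917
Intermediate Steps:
n(H) = 6 + H + H² (n(H) = 6 + (H*H + H) = 6 + (H² + H) = 6 + (H + H²) = 6 + H + H²)
n(65) + (23*(-3))*(-9) = (6 + 65 + 65²) + (23*(-3))*(-9) = (6 + 65 + 4225) - 69*(-9) = 4296 + 621 = 4917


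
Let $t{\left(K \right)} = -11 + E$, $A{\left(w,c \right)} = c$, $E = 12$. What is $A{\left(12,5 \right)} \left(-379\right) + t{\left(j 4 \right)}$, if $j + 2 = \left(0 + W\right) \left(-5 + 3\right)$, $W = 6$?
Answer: $-1894$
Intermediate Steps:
$j = -14$ ($j = -2 + \left(0 + 6\right) \left(-5 + 3\right) = -2 + 6 \left(-2\right) = -2 - 12 = -14$)
$t{\left(K \right)} = 1$ ($t{\left(K \right)} = -11 + 12 = 1$)
$A{\left(12,5 \right)} \left(-379\right) + t{\left(j 4 \right)} = 5 \left(-379\right) + 1 = -1895 + 1 = -1894$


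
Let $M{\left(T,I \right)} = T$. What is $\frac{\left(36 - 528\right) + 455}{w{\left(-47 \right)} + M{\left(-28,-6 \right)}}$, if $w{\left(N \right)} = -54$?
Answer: $\frac{37}{82} \approx 0.45122$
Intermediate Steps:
$\frac{\left(36 - 528\right) + 455}{w{\left(-47 \right)} + M{\left(-28,-6 \right)}} = \frac{\left(36 - 528\right) + 455}{-54 - 28} = \frac{\left(36 - 528\right) + 455}{-82} = \left(-492 + 455\right) \left(- \frac{1}{82}\right) = \left(-37\right) \left(- \frac{1}{82}\right) = \frac{37}{82}$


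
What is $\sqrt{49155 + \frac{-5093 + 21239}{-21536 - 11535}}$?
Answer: $\frac{\sqrt{53759849155989}}{33071} \approx 221.71$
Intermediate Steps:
$\sqrt{49155 + \frac{-5093 + 21239}{-21536 - 11535}} = \sqrt{49155 + \frac{16146}{-33071}} = \sqrt{49155 + 16146 \left(- \frac{1}{33071}\right)} = \sqrt{49155 - \frac{16146}{33071}} = \sqrt{\frac{1625588859}{33071}} = \frac{\sqrt{53759849155989}}{33071}$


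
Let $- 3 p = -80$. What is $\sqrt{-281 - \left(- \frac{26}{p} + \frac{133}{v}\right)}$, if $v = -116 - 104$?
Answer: $\frac{i \sqrt{540958}}{44} \approx 16.716 i$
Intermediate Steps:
$p = \frac{80}{3}$ ($p = \left(- \frac{1}{3}\right) \left(-80\right) = \frac{80}{3} \approx 26.667$)
$v = -220$
$\sqrt{-281 - \left(- \frac{26}{p} + \frac{133}{v}\right)} = \sqrt{-281 + \left(\frac{26}{\frac{80}{3}} - \frac{133}{-220}\right)} = \sqrt{-281 + \left(26 \cdot \frac{3}{80} - - \frac{133}{220}\right)} = \sqrt{-281 + \left(\frac{39}{40} + \frac{133}{220}\right)} = \sqrt{-281 + \frac{139}{88}} = \sqrt{- \frac{24589}{88}} = \frac{i \sqrt{540958}}{44}$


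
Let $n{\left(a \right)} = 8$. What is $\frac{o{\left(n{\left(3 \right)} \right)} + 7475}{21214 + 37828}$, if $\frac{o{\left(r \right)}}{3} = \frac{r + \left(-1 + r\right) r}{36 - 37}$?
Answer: $\frac{7283}{59042} \approx 0.12335$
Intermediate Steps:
$o{\left(r \right)} = - 3 r - 3 r \left(-1 + r\right)$ ($o{\left(r \right)} = 3 \frac{r + \left(-1 + r\right) r}{36 - 37} = 3 \frac{r + r \left(-1 + r\right)}{-1} = 3 \left(r + r \left(-1 + r\right)\right) \left(-1\right) = 3 \left(- r - r \left(-1 + r\right)\right) = - 3 r - 3 r \left(-1 + r\right)$)
$\frac{o{\left(n{\left(3 \right)} \right)} + 7475}{21214 + 37828} = \frac{- 3 \cdot 8^{2} + 7475}{21214 + 37828} = \frac{\left(-3\right) 64 + 7475}{59042} = \left(-192 + 7475\right) \frac{1}{59042} = 7283 \cdot \frac{1}{59042} = \frac{7283}{59042}$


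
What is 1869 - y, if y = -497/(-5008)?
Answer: 9359455/5008 ≈ 1868.9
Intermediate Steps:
y = 497/5008 (y = -497*(-1/5008) = 497/5008 ≈ 0.099241)
1869 - y = 1869 - 1*497/5008 = 1869 - 497/5008 = 9359455/5008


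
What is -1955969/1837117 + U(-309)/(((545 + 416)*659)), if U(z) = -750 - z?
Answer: -1239523380328/1163444358983 ≈ -1.0654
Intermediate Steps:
-1955969/1837117 + U(-309)/(((545 + 416)*659)) = -1955969/1837117 + (-750 - 1*(-309))/(((545 + 416)*659)) = -1955969*1/1837117 + (-750 + 309)/((961*659)) = -1955969/1837117 - 441/633299 = -1239523380328/1163444358983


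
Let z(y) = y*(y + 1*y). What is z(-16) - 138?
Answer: 374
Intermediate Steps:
z(y) = 2*y**2 (z(y) = y*(y + y) = y*(2*y) = 2*y**2)
z(-16) - 138 = 2*(-16)**2 - 138 = 2*256 - 138 = 512 - 138 = 374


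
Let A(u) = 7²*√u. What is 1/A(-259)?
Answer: -I*√259/12691 ≈ -0.0012681*I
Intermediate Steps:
A(u) = 49*√u
1/A(-259) = 1/(49*√(-259)) = 1/(49*(I*√259)) = 1/(49*I*√259) = -I*√259/12691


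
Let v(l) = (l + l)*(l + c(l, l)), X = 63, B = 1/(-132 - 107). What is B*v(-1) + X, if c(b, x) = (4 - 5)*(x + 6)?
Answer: 15045/239 ≈ 62.950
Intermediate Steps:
c(b, x) = -6 - x (c(b, x) = -(6 + x) = -6 - x)
B = -1/239 (B = 1/(-239) = -1/239 ≈ -0.0041841)
v(l) = -12*l (v(l) = (l + l)*(l + (-6 - l)) = (2*l)*(-6) = -12*l)
B*v(-1) + X = -(-12)*(-1)/239 + 63 = -1/239*12 + 63 = -12/239 + 63 = 15045/239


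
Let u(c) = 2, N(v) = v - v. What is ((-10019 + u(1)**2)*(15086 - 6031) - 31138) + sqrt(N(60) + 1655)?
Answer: -90716963 + sqrt(1655) ≈ -9.0717e+7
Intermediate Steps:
N(v) = 0
((-10019 + u(1)**2)*(15086 - 6031) - 31138) + sqrt(N(60) + 1655) = ((-10019 + 2**2)*(15086 - 6031) - 31138) + sqrt(0 + 1655) = ((-10019 + 4)*9055 - 31138) + sqrt(1655) = (-10015*9055 - 31138) + sqrt(1655) = (-90685825 - 31138) + sqrt(1655) = -90716963 + sqrt(1655)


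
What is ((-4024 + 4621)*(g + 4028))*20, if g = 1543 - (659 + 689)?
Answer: 50422620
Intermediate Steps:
g = 195 (g = 1543 - 1*1348 = 1543 - 1348 = 195)
((-4024 + 4621)*(g + 4028))*20 = ((-4024 + 4621)*(195 + 4028))*20 = (597*4223)*20 = 2521131*20 = 50422620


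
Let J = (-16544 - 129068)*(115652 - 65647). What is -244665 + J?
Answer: -7281572725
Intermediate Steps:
J = -7281328060 (J = -145612*50005 = -7281328060)
-244665 + J = -244665 - 7281328060 = -7281572725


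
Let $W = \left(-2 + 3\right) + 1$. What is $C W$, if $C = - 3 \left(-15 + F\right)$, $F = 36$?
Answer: $-126$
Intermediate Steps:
$W = 2$ ($W = 1 + 1 = 2$)
$C = -63$ ($C = - 3 \left(-15 + 36\right) = \left(-3\right) 21 = -63$)
$C W = \left(-63\right) 2 = -126$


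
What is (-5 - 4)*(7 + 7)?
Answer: -126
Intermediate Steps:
(-5 - 4)*(7 + 7) = -9*14 = -126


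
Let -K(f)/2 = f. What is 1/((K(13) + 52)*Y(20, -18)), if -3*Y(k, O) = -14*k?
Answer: 3/7280 ≈ 0.00041209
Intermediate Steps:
K(f) = -2*f
Y(k, O) = 14*k/3 (Y(k, O) = -(-14)*k/3 = 14*k/3)
1/((K(13) + 52)*Y(20, -18)) = 1/((-2*13 + 52)*((14/3)*20)) = 1/((-26 + 52)*(280/3)) = 1/(26*(280/3)) = 1/(7280/3) = 3/7280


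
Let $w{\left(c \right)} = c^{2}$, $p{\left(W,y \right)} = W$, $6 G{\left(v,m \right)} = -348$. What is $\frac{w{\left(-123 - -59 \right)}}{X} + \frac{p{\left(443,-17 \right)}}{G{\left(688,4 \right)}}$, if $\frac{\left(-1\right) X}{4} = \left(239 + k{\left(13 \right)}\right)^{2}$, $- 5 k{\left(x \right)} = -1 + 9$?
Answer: $- \frac{625658067}{81720202} \approx -7.6561$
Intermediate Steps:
$G{\left(v,m \right)} = -58$ ($G{\left(v,m \right)} = \frac{1}{6} \left(-348\right) = -58$)
$k{\left(x \right)} = - \frac{8}{5}$ ($k{\left(x \right)} = - \frac{-1 + 9}{5} = \left(- \frac{1}{5}\right) 8 = - \frac{8}{5}$)
$X = - \frac{5635876}{25}$ ($X = - 4 \left(239 - \frac{8}{5}\right)^{2} = - 4 \left(\frac{1187}{5}\right)^{2} = \left(-4\right) \frac{1408969}{25} = - \frac{5635876}{25} \approx -2.2544 \cdot 10^{5}$)
$\frac{w{\left(-123 - -59 \right)}}{X} + \frac{p{\left(443,-17 \right)}}{G{\left(688,4 \right)}} = \frac{\left(-123 - -59\right)^{2}}{- \frac{5635876}{25}} + \frac{443}{-58} = \left(-123 + 59\right)^{2} \left(- \frac{25}{5635876}\right) + 443 \left(- \frac{1}{58}\right) = \left(-64\right)^{2} \left(- \frac{25}{5635876}\right) - \frac{443}{58} = 4096 \left(- \frac{25}{5635876}\right) - \frac{443}{58} = - \frac{25600}{1408969} - \frac{443}{58} = - \frac{625658067}{81720202}$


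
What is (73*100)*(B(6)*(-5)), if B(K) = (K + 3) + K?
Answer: -547500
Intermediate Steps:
B(K) = 3 + 2*K (B(K) = (3 + K) + K = 3 + 2*K)
(73*100)*(B(6)*(-5)) = (73*100)*((3 + 2*6)*(-5)) = 7300*((3 + 12)*(-5)) = 7300*(15*(-5)) = 7300*(-75) = -547500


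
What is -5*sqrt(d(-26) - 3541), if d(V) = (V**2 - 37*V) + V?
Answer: -5*I*sqrt(1929) ≈ -219.6*I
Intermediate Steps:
d(V) = V**2 - 36*V
-5*sqrt(d(-26) - 3541) = -5*sqrt(-26*(-36 - 26) - 3541) = -5*sqrt(-26*(-62) - 3541) = -5*sqrt(1612 - 3541) = -5*I*sqrt(1929)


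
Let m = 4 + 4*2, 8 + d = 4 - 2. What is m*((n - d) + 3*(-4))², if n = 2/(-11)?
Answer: 55488/121 ≈ 458.58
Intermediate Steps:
d = -6 (d = -8 + (4 - 2) = -8 + 2 = -6)
n = -2/11 (n = 2*(-1/11) = -2/11 ≈ -0.18182)
m = 12 (m = 4 + 8 = 12)
m*((n - d) + 3*(-4))² = 12*((-2/11 - 1*(-6)) + 3*(-4))² = 12*((-2/11 + 6) - 12)² = 12*(64/11 - 12)² = 12*(-68/11)² = 12*(4624/121) = 55488/121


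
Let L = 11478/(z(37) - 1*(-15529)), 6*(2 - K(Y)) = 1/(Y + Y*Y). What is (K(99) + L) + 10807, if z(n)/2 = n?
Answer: 3339553233799/308939400 ≈ 10810.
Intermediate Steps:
z(n) = 2*n
K(Y) = 2 - 1/(6*(Y + Y**2)) (K(Y) = 2 - 1/(6*(Y + Y*Y)) = 2 - 1/(6*(Y + Y**2)))
L = 3826/5201 (L = 11478/(2*37 - 1*(-15529)) = 11478/(74 + 15529) = 11478/15603 = 11478*(1/15603) = 3826/5201 ≈ 0.73563)
(K(99) + L) + 10807 = ((1/6)*(-1 + 12*99 + 12*99**2)/(99*(1 + 99)) + 3826/5201) + 10807 = ((1/6)*(1/99)*(-1 + 1188 + 12*9801)/100 + 3826/5201) + 10807 = ((1/6)*(1/99)*(1/100)*(-1 + 1188 + 117612) + 3826/5201) + 10807 = ((1/6)*(1/99)*(1/100)*118799 + 3826/5201) + 10807 = (118799/59400 + 3826/5201) + 10807 = 845137999/308939400 + 10807 = 3339553233799/308939400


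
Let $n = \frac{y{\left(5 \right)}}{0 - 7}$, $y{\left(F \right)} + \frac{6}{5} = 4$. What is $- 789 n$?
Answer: $\frac{1578}{5} \approx 315.6$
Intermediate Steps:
$y{\left(F \right)} = \frac{14}{5}$ ($y{\left(F \right)} = - \frac{6}{5} + 4 = \frac{14}{5}$)
$n = - \frac{2}{5}$ ($n = \frac{14}{5 \left(0 - 7\right)} = \frac{14}{5 \left(-7\right)} = \frac{14}{5} \left(- \frac{1}{7}\right) = - \frac{2}{5} \approx -0.4$)
$- 789 n = \left(-789\right) \left(- \frac{2}{5}\right) = \frac{1578}{5}$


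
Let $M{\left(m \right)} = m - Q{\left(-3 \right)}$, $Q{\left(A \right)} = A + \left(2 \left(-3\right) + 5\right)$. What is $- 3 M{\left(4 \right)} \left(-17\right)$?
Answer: $408$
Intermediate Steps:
$Q{\left(A \right)} = -1 + A$ ($Q{\left(A \right)} = A + \left(-6 + 5\right) = A - 1 = -1 + A$)
$M{\left(m \right)} = 4 + m$ ($M{\left(m \right)} = m - \left(-1 - 3\right) = m - -4 = m + 4 = 4 + m$)
$- 3 M{\left(4 \right)} \left(-17\right) = - 3 \left(4 + 4\right) \left(-17\right) = \left(-3\right) 8 \left(-17\right) = \left(-24\right) \left(-17\right) = 408$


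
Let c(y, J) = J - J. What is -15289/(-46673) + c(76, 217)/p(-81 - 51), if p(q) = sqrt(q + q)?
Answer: 15289/46673 ≈ 0.32758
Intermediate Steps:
c(y, J) = 0
p(q) = sqrt(2)*sqrt(q) (p(q) = sqrt(2*q) = sqrt(2)*sqrt(q))
-15289/(-46673) + c(76, 217)/p(-81 - 51) = -15289/(-46673) + 0/((sqrt(2)*sqrt(-81 - 51))) = -15289*(-1/46673) + 0/((sqrt(2)*sqrt(-132))) = 15289/46673 + 0/((sqrt(2)*(2*I*sqrt(33)))) = 15289/46673 + 0/((2*I*sqrt(66))) = 15289/46673 + 0*(-I*sqrt(66)/132) = 15289/46673 + 0 = 15289/46673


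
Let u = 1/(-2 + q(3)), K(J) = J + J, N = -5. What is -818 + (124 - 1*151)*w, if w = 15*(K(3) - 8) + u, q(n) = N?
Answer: -29/7 ≈ -4.1429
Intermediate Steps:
q(n) = -5
K(J) = 2*J
u = -1/7 (u = 1/(-2 - 5) = 1/(-7) = -1/7 ≈ -0.14286)
w = -211/7 (w = 15*(2*3 - 8) - 1/7 = 15*(6 - 8) - 1/7 = 15*(-2) - 1/7 = -30 - 1/7 = -211/7 ≈ -30.143)
-818 + (124 - 1*151)*w = -818 + (124 - 1*151)*(-211/7) = -818 + (124 - 151)*(-211/7) = -818 - 27*(-211/7) = -818 + 5697/7 = -29/7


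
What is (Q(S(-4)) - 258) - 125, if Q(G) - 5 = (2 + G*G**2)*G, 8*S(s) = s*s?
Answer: -358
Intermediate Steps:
S(s) = s**2/8 (S(s) = (s*s)/8 = s**2/8)
Q(G) = 5 + G*(2 + G**3) (Q(G) = 5 + (2 + G*G**2)*G = 5 + (2 + G**3)*G = 5 + G*(2 + G**3))
(Q(S(-4)) - 258) - 125 = ((5 + ((1/8)*(-4)**2)**4 + 2*((1/8)*(-4)**2)) - 258) - 125 = ((5 + ((1/8)*16)**4 + 2*((1/8)*16)) - 258) - 125 = ((5 + 2**4 + 2*2) - 258) - 125 = ((5 + 16 + 4) - 258) - 125 = (25 - 258) - 125 = -233 - 125 = -358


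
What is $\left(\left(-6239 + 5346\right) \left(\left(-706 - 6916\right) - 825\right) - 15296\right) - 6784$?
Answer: $7521091$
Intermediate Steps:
$\left(\left(-6239 + 5346\right) \left(\left(-706 - 6916\right) - 825\right) - 15296\right) - 6784 = \left(- 893 \left(\left(-706 - 6916\right) - 825\right) - 15296\right) - 6784 = \left(- 893 \left(-7622 - 825\right) - 15296\right) - 6784 = \left(\left(-893\right) \left(-8447\right) - 15296\right) - 6784 = \left(7543171 - 15296\right) - 6784 = 7527875 - 6784 = 7521091$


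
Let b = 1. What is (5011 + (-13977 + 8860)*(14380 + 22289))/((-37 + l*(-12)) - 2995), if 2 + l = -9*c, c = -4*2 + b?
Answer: 93815131/1882 ≈ 49849.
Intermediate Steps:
c = -7 (c = -4*2 + 1 = -8 + 1 = -7)
l = 61 (l = -2 - 9*(-7) = -2 + 63 = 61)
(5011 + (-13977 + 8860)*(14380 + 22289))/((-37 + l*(-12)) - 2995) = (5011 + (-13977 + 8860)*(14380 + 22289))/((-37 + 61*(-12)) - 2995) = (5011 - 5117*36669)/((-37 - 732) - 2995) = (5011 - 187635273)/(-769 - 2995) = -187630262/(-3764) = -187630262*(-1/3764) = 93815131/1882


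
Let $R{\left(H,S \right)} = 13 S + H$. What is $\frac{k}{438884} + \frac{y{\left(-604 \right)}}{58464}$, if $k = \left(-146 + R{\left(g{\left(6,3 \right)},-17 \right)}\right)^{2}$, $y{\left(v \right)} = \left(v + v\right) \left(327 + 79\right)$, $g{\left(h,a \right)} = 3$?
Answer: $- \frac{15971639}{1974978} \approx -8.087$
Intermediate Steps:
$y{\left(v \right)} = 812 v$ ($y{\left(v \right)} = 2 v 406 = 812 v$)
$R{\left(H,S \right)} = H + 13 S$
$k = 132496$ ($k = \left(-146 + \left(3 + 13 \left(-17\right)\right)\right)^{2} = \left(-146 + \left(3 - 221\right)\right)^{2} = \left(-146 - 218\right)^{2} = \left(-364\right)^{2} = 132496$)
$\frac{k}{438884} + \frac{y{\left(-604 \right)}}{58464} = \frac{132496}{438884} + \frac{812 \left(-604\right)}{58464} = 132496 \cdot \frac{1}{438884} - \frac{151}{18} = \frac{33124}{109721} - \frac{151}{18} = - \frac{15971639}{1974978}$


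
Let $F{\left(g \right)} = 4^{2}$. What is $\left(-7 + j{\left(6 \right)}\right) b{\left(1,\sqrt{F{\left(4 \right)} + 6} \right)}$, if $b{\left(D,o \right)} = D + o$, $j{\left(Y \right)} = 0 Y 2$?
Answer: $-7 - 7 \sqrt{22} \approx -39.833$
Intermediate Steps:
$j{\left(Y \right)} = 0$ ($j{\left(Y \right)} = 0 \cdot 2 = 0$)
$F{\left(g \right)} = 16$
$\left(-7 + j{\left(6 \right)}\right) b{\left(1,\sqrt{F{\left(4 \right)} + 6} \right)} = \left(-7 + 0\right) \left(1 + \sqrt{16 + 6}\right) = - 7 \left(1 + \sqrt{22}\right) = -7 - 7 \sqrt{22}$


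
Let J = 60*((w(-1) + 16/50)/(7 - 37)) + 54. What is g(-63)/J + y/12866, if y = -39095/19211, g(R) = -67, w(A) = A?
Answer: -29575837395/24434394056 ≈ -1.2104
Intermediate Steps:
y = -39095/19211 (y = -39095*1/19211 = -39095/19211 ≈ -2.0350)
J = 1384/25 (J = 60*((-1 + 16/50)/(7 - 37)) + 54 = 60*((-1 + 16*(1/50))/(-30)) + 54 = 60*((-1 + 8/25)*(-1/30)) + 54 = 60*(-17/25*(-1/30)) + 54 = 60*(17/750) + 54 = 34/25 + 54 = 1384/25 ≈ 55.360)
g(-63)/J + y/12866 = -67/1384/25 - 39095/19211/12866 = -67*25/1384 - 39095/19211*1/12866 = -1675/1384 - 5585/35309818 = -29575837395/24434394056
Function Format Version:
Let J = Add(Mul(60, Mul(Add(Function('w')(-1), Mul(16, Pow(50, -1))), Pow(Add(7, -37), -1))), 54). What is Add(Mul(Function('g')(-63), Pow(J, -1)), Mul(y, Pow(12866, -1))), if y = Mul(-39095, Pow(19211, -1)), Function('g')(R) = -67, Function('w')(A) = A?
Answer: Rational(-29575837395, 24434394056) ≈ -1.2104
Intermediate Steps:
y = Rational(-39095, 19211) (y = Mul(-39095, Rational(1, 19211)) = Rational(-39095, 19211) ≈ -2.0350)
J = Rational(1384, 25) (J = Add(Mul(60, Mul(Add(-1, Mul(16, Pow(50, -1))), Pow(Add(7, -37), -1))), 54) = Add(Mul(60, Mul(Add(-1, Mul(16, Rational(1, 50))), Pow(-30, -1))), 54) = Add(Mul(60, Mul(Add(-1, Rational(8, 25)), Rational(-1, 30))), 54) = Add(Mul(60, Mul(Rational(-17, 25), Rational(-1, 30))), 54) = Add(Mul(60, Rational(17, 750)), 54) = Add(Rational(34, 25), 54) = Rational(1384, 25) ≈ 55.360)
Add(Mul(Function('g')(-63), Pow(J, -1)), Mul(y, Pow(12866, -1))) = Add(Mul(-67, Pow(Rational(1384, 25), -1)), Mul(Rational(-39095, 19211), Pow(12866, -1))) = Add(Mul(-67, Rational(25, 1384)), Mul(Rational(-39095, 19211), Rational(1, 12866))) = Add(Rational(-1675, 1384), Rational(-5585, 35309818)) = Rational(-29575837395, 24434394056)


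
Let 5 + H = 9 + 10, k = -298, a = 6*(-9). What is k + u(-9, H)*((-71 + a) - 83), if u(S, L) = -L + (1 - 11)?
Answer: 4694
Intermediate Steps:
a = -54
H = 14 (H = -5 + (9 + 10) = -5 + 19 = 14)
u(S, L) = -10 - L (u(S, L) = -L - 10 = -10 - L)
k + u(-9, H)*((-71 + a) - 83) = -298 + (-10 - 1*14)*((-71 - 54) - 83) = -298 + (-10 - 14)*(-125 - 83) = -298 - 24*(-208) = -298 + 4992 = 4694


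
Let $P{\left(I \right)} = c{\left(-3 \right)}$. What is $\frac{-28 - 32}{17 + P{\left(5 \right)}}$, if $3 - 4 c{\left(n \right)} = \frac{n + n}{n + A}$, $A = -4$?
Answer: $- \frac{1680}{491} \approx -3.4216$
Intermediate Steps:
$c{\left(n \right)} = \frac{3}{4} - \frac{n}{2 \left(-4 + n\right)}$ ($c{\left(n \right)} = \frac{3}{4} - \frac{\left(n + n\right) \frac{1}{n - 4}}{4} = \frac{3}{4} - \frac{2 n \frac{1}{-4 + n}}{4} = \frac{3}{4} - \frac{n}{2 \left(-4 + n\right)}$)
$P{\left(I \right)} = \frac{15}{28}$ ($P{\left(I \right)} = \frac{-12 - 3}{4 \left(-4 - 3\right)} = \frac{1}{4} \frac{1}{-7} \left(-15\right) = \frac{1}{4} \left(- \frac{1}{7}\right) \left(-15\right) = \frac{15}{28}$)
$\frac{-28 - 32}{17 + P{\left(5 \right)}} = \frac{-28 - 32}{17 + \frac{15}{28}} = - \frac{60}{\frac{491}{28}} = \left(-60\right) \frac{28}{491} = - \frac{1680}{491}$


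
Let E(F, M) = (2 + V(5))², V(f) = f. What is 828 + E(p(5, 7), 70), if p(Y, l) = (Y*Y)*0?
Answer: 877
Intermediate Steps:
p(Y, l) = 0 (p(Y, l) = Y²*0 = 0)
E(F, M) = 49 (E(F, M) = (2 + 5)² = 7² = 49)
828 + E(p(5, 7), 70) = 828 + 49 = 877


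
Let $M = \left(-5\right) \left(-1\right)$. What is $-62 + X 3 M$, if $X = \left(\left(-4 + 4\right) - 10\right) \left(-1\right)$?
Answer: $88$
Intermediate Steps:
$M = 5$
$X = 10$ ($X = \left(0 - 10\right) \left(-1\right) = \left(-10\right) \left(-1\right) = 10$)
$-62 + X 3 M = -62 + 10 \cdot 3 \cdot 5 = -62 + 10 \cdot 15 = -62 + 150 = 88$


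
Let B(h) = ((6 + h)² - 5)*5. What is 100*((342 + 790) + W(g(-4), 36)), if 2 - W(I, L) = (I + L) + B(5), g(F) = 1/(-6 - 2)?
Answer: 103625/2 ≈ 51813.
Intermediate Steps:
B(h) = -25 + 5*(6 + h)² (B(h) = (-5 + (6 + h)²)*5 = -25 + 5*(6 + h)²)
g(F) = -⅛ (g(F) = 1/(-8) = -⅛)
W(I, L) = -578 - I - L (W(I, L) = 2 - ((I + L) + (-25 + 5*(6 + 5)²)) = 2 - ((I + L) + (-25 + 5*11²)) = 2 - ((I + L) + (-25 + 5*121)) = 2 - ((I + L) + (-25 + 605)) = 2 - ((I + L) + 580) = 2 - (580 + I + L) = 2 + (-580 - I - L) = -578 - I - L)
100*((342 + 790) + W(g(-4), 36)) = 100*((342 + 790) + (-578 - 1*(-⅛) - 1*36)) = 100*(1132 + (-578 + ⅛ - 36)) = 100*(1132 - 4911/8) = 100*(4145/8) = 103625/2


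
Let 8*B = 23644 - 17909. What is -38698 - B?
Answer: -315319/8 ≈ -39415.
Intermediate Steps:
B = 5735/8 (B = (23644 - 17909)/8 = (⅛)*5735 = 5735/8 ≈ 716.88)
-38698 - B = -38698 - 1*5735/8 = -38698 - 5735/8 = -315319/8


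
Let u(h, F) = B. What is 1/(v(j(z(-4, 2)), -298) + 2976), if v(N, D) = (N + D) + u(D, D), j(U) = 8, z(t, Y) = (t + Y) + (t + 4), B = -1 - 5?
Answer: 1/2680 ≈ 0.00037313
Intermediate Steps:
B = -6
u(h, F) = -6
z(t, Y) = 4 + Y + 2*t (z(t, Y) = (Y + t) + (4 + t) = 4 + Y + 2*t)
v(N, D) = -6 + D + N (v(N, D) = (N + D) - 6 = (D + N) - 6 = -6 + D + N)
1/(v(j(z(-4, 2)), -298) + 2976) = 1/((-6 - 298 + 8) + 2976) = 1/(-296 + 2976) = 1/2680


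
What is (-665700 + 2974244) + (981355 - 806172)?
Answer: 2483727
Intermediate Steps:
(-665700 + 2974244) + (981355 - 806172) = 2308544 + 175183 = 2483727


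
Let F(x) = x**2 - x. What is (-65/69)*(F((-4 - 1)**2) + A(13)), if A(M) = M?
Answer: -39845/69 ≈ -577.46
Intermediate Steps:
(-65/69)*(F((-4 - 1)**2) + A(13)) = (-65/69)*((-4 - 1)**2*(-1 + (-4 - 1)**2) + 13) = (-65*1/69)*((-5)**2*(-1 + (-5)**2) + 13) = -65*(25*(-1 + 25) + 13)/69 = -65*(25*24 + 13)/69 = -65*(600 + 13)/69 = -65/69*613 = -39845/69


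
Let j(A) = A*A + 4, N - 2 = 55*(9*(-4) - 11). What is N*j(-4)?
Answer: -51660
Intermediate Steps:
N = -2583 (N = 2 + 55*(9*(-4) - 11) = 2 + 55*(-36 - 11) = 2 + 55*(-47) = 2 - 2585 = -2583)
j(A) = 4 + A² (j(A) = A² + 4 = 4 + A²)
N*j(-4) = -2583*(4 + (-4)²) = -2583*(4 + 16) = -2583*20 = -51660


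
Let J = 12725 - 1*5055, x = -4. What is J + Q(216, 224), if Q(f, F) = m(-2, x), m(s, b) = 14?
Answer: 7684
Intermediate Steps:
Q(f, F) = 14
J = 7670 (J = 12725 - 5055 = 7670)
J + Q(216, 224) = 7670 + 14 = 7684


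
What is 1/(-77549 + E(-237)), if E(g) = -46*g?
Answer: -1/66647 ≈ -1.5004e-5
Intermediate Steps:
1/(-77549 + E(-237)) = 1/(-77549 - 46*(-237)) = 1/(-77549 + 10902) = 1/(-66647) = -1/66647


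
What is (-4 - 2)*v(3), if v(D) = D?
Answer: -18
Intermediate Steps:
(-4 - 2)*v(3) = (-4 - 2)*3 = -6*3 = -18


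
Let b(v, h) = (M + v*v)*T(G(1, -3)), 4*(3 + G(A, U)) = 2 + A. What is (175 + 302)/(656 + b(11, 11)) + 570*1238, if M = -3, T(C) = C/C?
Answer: 60686813/86 ≈ 7.0566e+5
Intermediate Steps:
G(A, U) = -5/2 + A/4 (G(A, U) = -3 + (2 + A)/4 = -3 + (1/2 + A/4) = -5/2 + A/4)
T(C) = 1
b(v, h) = -3 + v**2 (b(v, h) = (-3 + v*v)*1 = (-3 + v**2)*1 = -3 + v**2)
(175 + 302)/(656 + b(11, 11)) + 570*1238 = (175 + 302)/(656 + (-3 + 11**2)) + 570*1238 = 477/(656 + (-3 + 121)) + 705660 = 477/(656 + 118) + 705660 = 477/774 + 705660 = 477*(1/774) + 705660 = 53/86 + 705660 = 60686813/86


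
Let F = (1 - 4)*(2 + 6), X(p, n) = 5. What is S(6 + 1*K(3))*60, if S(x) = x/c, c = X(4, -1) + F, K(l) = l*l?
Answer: -900/19 ≈ -47.368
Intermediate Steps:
K(l) = l²
F = -24 (F = -3*8 = -24)
c = -19 (c = 5 - 24 = -19)
S(x) = -x/19 (S(x) = x/(-19) = x*(-1/19) = -x/19)
S(6 + 1*K(3))*60 = -(6 + 1*3²)/19*60 = -(6 + 1*9)/19*60 = -(6 + 9)/19*60 = -1/19*15*60 = -15/19*60 = -900/19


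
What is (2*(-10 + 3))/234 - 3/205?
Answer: -1786/23985 ≈ -0.074463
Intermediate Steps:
(2*(-10 + 3))/234 - 3/205 = (2*(-7))*(1/234) - 3*1/205 = -14*1/234 - 3/205 = -7/117 - 3/205 = -1786/23985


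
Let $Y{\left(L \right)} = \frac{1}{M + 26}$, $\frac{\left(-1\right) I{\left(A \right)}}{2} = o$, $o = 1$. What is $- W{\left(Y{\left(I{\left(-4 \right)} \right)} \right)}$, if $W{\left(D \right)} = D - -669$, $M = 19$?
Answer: $- \frac{30106}{45} \approx -669.02$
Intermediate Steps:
$I{\left(A \right)} = -2$ ($I{\left(A \right)} = \left(-2\right) 1 = -2$)
$Y{\left(L \right)} = \frac{1}{45}$ ($Y{\left(L \right)} = \frac{1}{19 + 26} = \frac{1}{45}$)
$W{\left(D \right)} = 669 + D$ ($W{\left(D \right)} = D + 669 = 669 + D$)
$- W{\left(Y{\left(I{\left(-4 \right)} \right)} \right)} = - (669 + \frac{1}{45}) = \left(-1\right) \frac{30106}{45} = - \frac{30106}{45}$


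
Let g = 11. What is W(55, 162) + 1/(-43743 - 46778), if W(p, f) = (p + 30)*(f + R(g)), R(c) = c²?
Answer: 2177482654/90521 ≈ 24055.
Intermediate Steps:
W(p, f) = (30 + p)*(121 + f) (W(p, f) = (p + 30)*(f + 11²) = (30 + p)*(f + 121) = (30 + p)*(121 + f))
W(55, 162) + 1/(-43743 - 46778) = (3630 + 30*162 + 121*55 + 162*55) + 1/(-43743 - 46778) = (3630 + 4860 + 6655 + 8910) + 1/(-90521) = 24055 - 1/90521 = 2177482654/90521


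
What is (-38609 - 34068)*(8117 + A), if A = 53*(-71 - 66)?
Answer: -62211512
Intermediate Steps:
A = -7261 (A = 53*(-137) = -7261)
(-38609 - 34068)*(8117 + A) = (-38609 - 34068)*(8117 - 7261) = -72677*856 = -62211512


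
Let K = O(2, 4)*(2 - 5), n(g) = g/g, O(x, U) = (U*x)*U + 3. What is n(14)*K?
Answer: -105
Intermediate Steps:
O(x, U) = 3 + x*U² (O(x, U) = x*U² + 3 = 3 + x*U²)
n(g) = 1
K = -105 (K = (3 + 2*4²)*(2 - 5) = (3 + 2*16)*(-3) = (3 + 32)*(-3) = 35*(-3) = -105)
n(14)*K = 1*(-105) = -105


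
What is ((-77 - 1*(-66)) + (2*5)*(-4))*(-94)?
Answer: 4794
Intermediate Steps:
((-77 - 1*(-66)) + (2*5)*(-4))*(-94) = ((-77 + 66) + 10*(-4))*(-94) = (-11 - 40)*(-94) = -51*(-94) = 4794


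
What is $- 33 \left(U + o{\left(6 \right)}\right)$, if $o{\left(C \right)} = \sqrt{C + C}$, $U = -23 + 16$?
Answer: $231 - 66 \sqrt{3} \approx 116.68$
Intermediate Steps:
$U = -7$
$o{\left(C \right)} = \sqrt{2} \sqrt{C}$ ($o{\left(C \right)} = \sqrt{2 C} = \sqrt{2} \sqrt{C}$)
$- 33 \left(U + o{\left(6 \right)}\right) = - 33 \left(-7 + \sqrt{2} \sqrt{6}\right) = - 33 \left(-7 + 2 \sqrt{3}\right) = 231 - 66 \sqrt{3}$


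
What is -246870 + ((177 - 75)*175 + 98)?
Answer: -228922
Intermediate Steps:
-246870 + ((177 - 75)*175 + 98) = -246870 + (102*175 + 98) = -246870 + (17850 + 98) = -246870 + 17948 = -228922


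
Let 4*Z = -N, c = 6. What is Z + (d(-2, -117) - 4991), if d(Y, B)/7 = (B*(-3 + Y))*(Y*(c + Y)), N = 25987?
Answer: -176991/4 ≈ -44248.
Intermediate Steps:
d(Y, B) = 7*B*Y*(-3 + Y)*(6 + Y) (d(Y, B) = 7*((B*(-3 + Y))*(Y*(6 + Y))) = 7*(B*Y*(-3 + Y)*(6 + Y)) = 7*B*Y*(-3 + Y)*(6 + Y))
Z = -25987/4 (Z = (-1*25987)/4 = (1/4)*(-25987) = -25987/4 ≈ -6496.8)
Z + (d(-2, -117) - 4991) = -25987/4 + (7*(-117)*(-2)*(-18 + (-2)**2 + 3*(-2)) - 4991) = -25987/4 + (7*(-117)*(-2)*(-18 + 4 - 6) - 4991) = -25987/4 + (7*(-117)*(-2)*(-20) - 4991) = -25987/4 + (-32760 - 4991) = -25987/4 - 37751 = -176991/4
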